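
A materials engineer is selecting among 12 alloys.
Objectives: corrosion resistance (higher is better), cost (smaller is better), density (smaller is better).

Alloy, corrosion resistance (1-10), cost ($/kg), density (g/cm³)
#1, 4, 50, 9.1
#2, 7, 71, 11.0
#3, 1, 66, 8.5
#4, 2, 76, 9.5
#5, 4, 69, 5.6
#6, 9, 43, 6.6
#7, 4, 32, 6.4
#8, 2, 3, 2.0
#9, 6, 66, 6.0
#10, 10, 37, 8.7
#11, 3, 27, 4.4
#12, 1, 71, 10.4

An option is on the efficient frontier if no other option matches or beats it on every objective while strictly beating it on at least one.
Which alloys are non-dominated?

#5, #6, #7, #8, #9, #10, #11

#1: dominated by #6 (corrosion resistance 9≥4, cost 43≤50, density 6.6≤9.1).
#2: dominated by #6 (corrosion resistance 9≥7, cost 43≤71, density 6.6≤11.0).
#3: dominated by #6 (corrosion resistance 9≥1, cost 43≤66, density 6.6≤8.5).
#4: dominated by #1 (corrosion resistance 4≥2, cost 50≤76, density 9.1≤9.5).
#5: not dominated.
#6: not dominated.
#7: not dominated.
#8: not dominated (best cost).
#9: not dominated.
#10: not dominated (best corrosion resistance).
#11: not dominated.
#12: dominated by #1 (corrosion resistance 4≥1, cost 50≤71, density 9.1≤10.4).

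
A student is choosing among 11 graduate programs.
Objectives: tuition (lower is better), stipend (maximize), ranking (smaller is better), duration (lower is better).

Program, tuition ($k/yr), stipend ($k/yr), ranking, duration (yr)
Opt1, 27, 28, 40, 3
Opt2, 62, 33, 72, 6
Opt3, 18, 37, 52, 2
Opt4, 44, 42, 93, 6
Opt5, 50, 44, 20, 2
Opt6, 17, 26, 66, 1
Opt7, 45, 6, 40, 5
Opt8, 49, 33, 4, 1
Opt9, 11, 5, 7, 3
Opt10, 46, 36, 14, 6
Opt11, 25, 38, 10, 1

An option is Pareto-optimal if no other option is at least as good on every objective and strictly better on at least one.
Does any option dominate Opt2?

Opt3 vs Opt2: tuition 18≤62, stipend 37≥33, ranking 52≤72, duration 2≤6 — Opt3 is at least as good on every objective and strictly better on at least one, so Opt3 dominates Opt2.

Yes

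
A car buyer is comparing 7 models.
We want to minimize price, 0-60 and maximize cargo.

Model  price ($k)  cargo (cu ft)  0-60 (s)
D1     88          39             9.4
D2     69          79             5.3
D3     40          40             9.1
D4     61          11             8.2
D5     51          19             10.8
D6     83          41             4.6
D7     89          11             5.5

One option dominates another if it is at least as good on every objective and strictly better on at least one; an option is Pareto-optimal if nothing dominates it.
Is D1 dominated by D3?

Yes

D3 vs D1: price 40≤88, cargo 40≥39, 0-60 9.1≤9.4 — D3 is at least as good on every objective with at least one strict improvement.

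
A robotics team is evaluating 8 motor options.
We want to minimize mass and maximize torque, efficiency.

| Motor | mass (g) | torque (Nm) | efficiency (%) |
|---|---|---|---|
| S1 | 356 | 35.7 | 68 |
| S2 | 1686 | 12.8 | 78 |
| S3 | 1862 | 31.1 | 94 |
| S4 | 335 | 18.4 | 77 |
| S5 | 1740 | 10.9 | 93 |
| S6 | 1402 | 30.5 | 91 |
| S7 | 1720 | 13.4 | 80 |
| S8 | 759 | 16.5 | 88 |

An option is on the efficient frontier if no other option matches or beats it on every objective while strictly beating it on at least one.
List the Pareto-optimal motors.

S1: not dominated (best torque).
S2: dominated by S6 (mass 1402≤1686, torque 30.5≥12.8, efficiency 91≥78).
S3: not dominated (best efficiency).
S4: not dominated (best mass).
S5: not dominated.
S6: not dominated.
S7: dominated by S6 (mass 1402≤1720, torque 30.5≥13.4, efficiency 91≥80).
S8: not dominated.

S1, S3, S4, S5, S6, S8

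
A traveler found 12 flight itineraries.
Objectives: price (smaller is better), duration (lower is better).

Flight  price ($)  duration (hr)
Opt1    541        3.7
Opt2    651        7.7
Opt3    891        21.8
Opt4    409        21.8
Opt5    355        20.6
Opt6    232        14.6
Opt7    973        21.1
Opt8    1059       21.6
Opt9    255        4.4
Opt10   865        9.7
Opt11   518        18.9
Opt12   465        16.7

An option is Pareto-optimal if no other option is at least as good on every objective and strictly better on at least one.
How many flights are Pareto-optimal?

3

Opt1: not dominated (best duration).
Opt2: dominated by Opt1 (price 541≤651, duration 3.7≤7.7).
Opt3: dominated by Opt1 (price 541≤891, duration 3.7≤21.8).
Opt4: dominated by Opt5 (price 355≤409, duration 20.6≤21.8).
Opt5: dominated by Opt6 (price 232≤355, duration 14.6≤20.6).
Opt6: not dominated (best price).
Opt7: dominated by Opt1 (price 541≤973, duration 3.7≤21.1).
Opt8: dominated by Opt1 (price 541≤1059, duration 3.7≤21.6).
Opt9: not dominated.
Opt10: dominated by Opt1 (price 541≤865, duration 3.7≤9.7).
Opt11: dominated by Opt6 (price 232≤518, duration 14.6≤18.9).
Opt12: dominated by Opt6 (price 232≤465, duration 14.6≤16.7).
Pareto-optimal: Opt1, Opt6, Opt9 → 3.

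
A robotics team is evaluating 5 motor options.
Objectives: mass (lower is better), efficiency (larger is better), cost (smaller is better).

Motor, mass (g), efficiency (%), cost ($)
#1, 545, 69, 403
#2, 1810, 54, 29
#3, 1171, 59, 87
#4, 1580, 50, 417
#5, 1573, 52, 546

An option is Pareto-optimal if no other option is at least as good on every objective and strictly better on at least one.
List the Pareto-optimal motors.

#1, #2, #3

#1: not dominated (best mass).
#2: not dominated (best cost).
#3: not dominated.
#4: dominated by #1 (mass 545≤1580, efficiency 69≥50, cost 403≤417).
#5: dominated by #1 (mass 545≤1573, efficiency 69≥52, cost 403≤546).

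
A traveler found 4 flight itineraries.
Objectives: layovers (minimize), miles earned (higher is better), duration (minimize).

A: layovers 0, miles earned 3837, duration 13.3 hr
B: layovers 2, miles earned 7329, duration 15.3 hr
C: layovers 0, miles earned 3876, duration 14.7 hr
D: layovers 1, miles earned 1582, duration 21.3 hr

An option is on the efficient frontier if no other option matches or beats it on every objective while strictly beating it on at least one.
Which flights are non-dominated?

A: not dominated (best duration).
B: not dominated (best miles earned).
C: not dominated.
D: dominated by A (layovers 0≤1, miles earned 3837≥1582, duration 13.3≤21.3).

A, B, C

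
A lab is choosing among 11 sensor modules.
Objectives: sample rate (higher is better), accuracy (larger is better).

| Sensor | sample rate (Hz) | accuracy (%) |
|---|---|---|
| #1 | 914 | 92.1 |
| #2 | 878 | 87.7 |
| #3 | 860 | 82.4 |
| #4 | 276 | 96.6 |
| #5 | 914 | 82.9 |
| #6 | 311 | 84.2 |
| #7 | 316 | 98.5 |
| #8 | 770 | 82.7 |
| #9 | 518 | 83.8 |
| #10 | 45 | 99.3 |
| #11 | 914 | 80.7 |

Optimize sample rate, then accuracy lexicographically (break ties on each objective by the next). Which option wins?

#1

First maximize sample rate: best is 914, kept {#1, #5, #11}.
Then maximize accuracy: best is 92.1, kept {#1}.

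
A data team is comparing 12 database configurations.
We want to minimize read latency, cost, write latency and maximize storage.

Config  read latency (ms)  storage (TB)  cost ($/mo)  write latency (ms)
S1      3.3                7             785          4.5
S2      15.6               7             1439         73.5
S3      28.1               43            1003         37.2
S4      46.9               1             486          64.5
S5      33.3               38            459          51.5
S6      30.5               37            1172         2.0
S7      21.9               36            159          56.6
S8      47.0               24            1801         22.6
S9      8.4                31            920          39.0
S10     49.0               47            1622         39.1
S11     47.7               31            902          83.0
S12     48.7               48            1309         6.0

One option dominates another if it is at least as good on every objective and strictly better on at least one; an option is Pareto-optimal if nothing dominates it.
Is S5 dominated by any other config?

S1: worse on storage (7 vs 38).
S2: worse on storage (7 vs 38).
S3: worse on cost (1003 vs 459).
S4: worse on read latency (46.9 vs 33.3).
S6: worse on storage (37 vs 38).
S7: worse on storage (36 vs 38).
S8: worse on read latency (47.0 vs 33.3).
S9: worse on storage (31 vs 38).
S10: worse on read latency (49.0 vs 33.3).
S11: worse on read latency (47.7 vs 33.3).
S12: worse on read latency (48.7 vs 33.3).
No option is at least as good as S5 on every objective and strictly better on one.

No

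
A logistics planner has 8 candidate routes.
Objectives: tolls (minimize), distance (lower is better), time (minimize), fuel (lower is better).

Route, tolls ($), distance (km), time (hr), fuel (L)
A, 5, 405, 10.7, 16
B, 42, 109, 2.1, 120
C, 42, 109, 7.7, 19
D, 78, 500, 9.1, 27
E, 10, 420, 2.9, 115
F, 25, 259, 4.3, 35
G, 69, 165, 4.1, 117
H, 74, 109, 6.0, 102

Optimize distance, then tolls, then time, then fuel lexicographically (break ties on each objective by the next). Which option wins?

First minimize distance: best is 109, kept {B, C, H}.
Then minimize tolls: best is 42, kept {B, C}.
Then minimize time: best is 2.1, kept {B}.

B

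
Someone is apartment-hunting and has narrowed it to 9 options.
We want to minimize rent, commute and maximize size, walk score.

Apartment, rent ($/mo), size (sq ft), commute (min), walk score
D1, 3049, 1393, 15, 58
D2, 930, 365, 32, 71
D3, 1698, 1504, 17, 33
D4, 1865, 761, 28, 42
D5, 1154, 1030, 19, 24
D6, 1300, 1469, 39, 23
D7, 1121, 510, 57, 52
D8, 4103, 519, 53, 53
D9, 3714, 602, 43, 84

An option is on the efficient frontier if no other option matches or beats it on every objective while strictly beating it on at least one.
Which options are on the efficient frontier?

D1, D2, D3, D4, D5, D6, D7, D9

D1: not dominated (best commute).
D2: not dominated (best rent).
D3: not dominated (best size).
D4: not dominated.
D5: not dominated.
D6: not dominated.
D7: not dominated.
D8: dominated by D1 (rent 3049≤4103, size 1393≥519, commute 15≤53, walk score 58≥53).
D9: not dominated (best walk score).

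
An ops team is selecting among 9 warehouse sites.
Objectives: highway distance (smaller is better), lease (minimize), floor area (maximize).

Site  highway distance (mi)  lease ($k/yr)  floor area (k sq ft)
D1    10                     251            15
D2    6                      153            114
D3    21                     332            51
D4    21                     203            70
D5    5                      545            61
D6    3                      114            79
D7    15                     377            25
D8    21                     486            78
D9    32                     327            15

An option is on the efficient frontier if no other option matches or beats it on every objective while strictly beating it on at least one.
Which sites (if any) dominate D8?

D2: highway distance 6≤21, lease 153≤486, floor area 114≥78 — dominates D8.
D6: highway distance 3≤21, lease 114≤486, floor area 79≥78 — dominates D8.
Others (D1, D3, D4, D5, D7, D9) are each worse than D8 on at least one objective.

D2, D6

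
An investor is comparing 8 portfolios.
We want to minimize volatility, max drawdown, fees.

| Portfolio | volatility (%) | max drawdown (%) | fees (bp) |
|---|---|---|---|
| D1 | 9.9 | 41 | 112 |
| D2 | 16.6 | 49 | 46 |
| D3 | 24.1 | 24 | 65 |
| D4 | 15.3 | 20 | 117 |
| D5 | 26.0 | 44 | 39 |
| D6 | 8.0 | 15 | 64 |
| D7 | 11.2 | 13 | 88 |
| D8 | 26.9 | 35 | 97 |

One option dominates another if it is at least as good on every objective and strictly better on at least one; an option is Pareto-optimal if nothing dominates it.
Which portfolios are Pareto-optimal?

D1: dominated by D6 (volatility 8.0≤9.9, max drawdown 15≤41, fees 64≤112).
D2: not dominated.
D3: dominated by D6 (volatility 8.0≤24.1, max drawdown 15≤24, fees 64≤65).
D4: dominated by D6 (volatility 8.0≤15.3, max drawdown 15≤20, fees 64≤117).
D5: not dominated (best fees).
D6: not dominated (best volatility).
D7: not dominated (best max drawdown).
D8: dominated by D3 (volatility 24.1≤26.9, max drawdown 24≤35, fees 65≤97).

D2, D5, D6, D7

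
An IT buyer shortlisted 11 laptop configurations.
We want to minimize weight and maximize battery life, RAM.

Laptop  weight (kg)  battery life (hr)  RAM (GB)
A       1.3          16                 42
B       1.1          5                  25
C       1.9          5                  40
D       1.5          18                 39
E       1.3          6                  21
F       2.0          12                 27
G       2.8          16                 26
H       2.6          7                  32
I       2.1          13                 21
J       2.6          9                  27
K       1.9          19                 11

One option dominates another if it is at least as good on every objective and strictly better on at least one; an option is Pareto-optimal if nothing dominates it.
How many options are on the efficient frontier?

4

A: not dominated (best RAM).
B: not dominated (best weight).
C: dominated by A (weight 1.3≤1.9, battery life 16≥5, RAM 42≥40).
D: not dominated.
E: dominated by A (weight 1.3≤1.3, battery life 16≥6, RAM 42≥21).
F: dominated by A (weight 1.3≤2.0, battery life 16≥12, RAM 42≥27).
G: dominated by A (weight 1.3≤2.8, battery life 16≥16, RAM 42≥26).
H: dominated by A (weight 1.3≤2.6, battery life 16≥7, RAM 42≥32).
I: dominated by A (weight 1.3≤2.1, battery life 16≥13, RAM 42≥21).
J: dominated by A (weight 1.3≤2.6, battery life 16≥9, RAM 42≥27).
K: not dominated (best battery life).
Pareto-optimal: A, B, D, K → 4.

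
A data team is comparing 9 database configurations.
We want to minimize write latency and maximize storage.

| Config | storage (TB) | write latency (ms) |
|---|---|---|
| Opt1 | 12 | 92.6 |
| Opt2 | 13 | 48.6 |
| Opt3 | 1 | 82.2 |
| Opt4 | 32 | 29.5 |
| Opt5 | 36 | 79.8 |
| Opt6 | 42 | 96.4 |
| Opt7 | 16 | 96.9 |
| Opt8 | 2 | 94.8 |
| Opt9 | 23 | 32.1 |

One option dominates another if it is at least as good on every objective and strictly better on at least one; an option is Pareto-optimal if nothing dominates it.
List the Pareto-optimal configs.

Opt1: dominated by Opt2 (storage 13≥12, write latency 48.6≤92.6).
Opt2: dominated by Opt4 (storage 32≥13, write latency 29.5≤48.6).
Opt3: dominated by Opt2 (storage 13≥1, write latency 48.6≤82.2).
Opt4: not dominated (best write latency).
Opt5: not dominated.
Opt6: not dominated (best storage).
Opt7: dominated by Opt4 (storage 32≥16, write latency 29.5≤96.9).
Opt8: dominated by Opt1 (storage 12≥2, write latency 92.6≤94.8).
Opt9: dominated by Opt4 (storage 32≥23, write latency 29.5≤32.1).

Opt4, Opt5, Opt6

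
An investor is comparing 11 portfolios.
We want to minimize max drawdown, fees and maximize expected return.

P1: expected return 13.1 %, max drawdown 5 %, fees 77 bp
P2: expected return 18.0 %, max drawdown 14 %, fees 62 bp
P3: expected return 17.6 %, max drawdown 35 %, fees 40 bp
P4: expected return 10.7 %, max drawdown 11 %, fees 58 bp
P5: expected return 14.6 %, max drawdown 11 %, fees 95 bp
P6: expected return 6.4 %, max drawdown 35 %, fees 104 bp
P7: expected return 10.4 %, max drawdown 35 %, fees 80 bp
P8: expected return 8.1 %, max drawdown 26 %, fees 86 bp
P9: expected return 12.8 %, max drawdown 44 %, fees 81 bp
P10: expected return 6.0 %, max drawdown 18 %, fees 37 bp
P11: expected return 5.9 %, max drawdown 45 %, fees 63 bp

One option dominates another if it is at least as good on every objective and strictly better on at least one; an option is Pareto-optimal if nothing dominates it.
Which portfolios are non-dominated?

P1, P2, P3, P4, P5, P10

P1: not dominated (best max drawdown).
P2: not dominated (best expected return).
P3: not dominated.
P4: not dominated.
P5: not dominated.
P6: dominated by P1 (expected return 13.1≥6.4, max drawdown 5≤35, fees 77≤104).
P7: dominated by P1 (expected return 13.1≥10.4, max drawdown 5≤35, fees 77≤80).
P8: dominated by P1 (expected return 13.1≥8.1, max drawdown 5≤26, fees 77≤86).
P9: dominated by P1 (expected return 13.1≥12.8, max drawdown 5≤44, fees 77≤81).
P10: not dominated (best fees).
P11: dominated by P2 (expected return 18.0≥5.9, max drawdown 14≤45, fees 62≤63).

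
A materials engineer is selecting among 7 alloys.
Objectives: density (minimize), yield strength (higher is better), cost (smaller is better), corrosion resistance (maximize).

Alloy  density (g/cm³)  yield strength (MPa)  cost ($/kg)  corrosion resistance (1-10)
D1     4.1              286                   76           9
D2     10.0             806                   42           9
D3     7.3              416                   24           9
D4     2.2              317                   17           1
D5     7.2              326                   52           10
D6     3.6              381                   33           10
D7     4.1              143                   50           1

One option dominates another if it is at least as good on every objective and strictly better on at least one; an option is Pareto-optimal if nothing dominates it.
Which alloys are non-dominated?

D2, D3, D4, D6

D1: dominated by D6 (density 3.6≤4.1, yield strength 381≥286, cost 33≤76, corrosion resistance 10≥9).
D2: not dominated (best yield strength).
D3: not dominated.
D4: not dominated (best density).
D5: dominated by D6 (density 3.6≤7.2, yield strength 381≥326, cost 33≤52, corrosion resistance 10≥10).
D6: not dominated.
D7: dominated by D4 (density 2.2≤4.1, yield strength 317≥143, cost 17≤50, corrosion resistance 1≥1).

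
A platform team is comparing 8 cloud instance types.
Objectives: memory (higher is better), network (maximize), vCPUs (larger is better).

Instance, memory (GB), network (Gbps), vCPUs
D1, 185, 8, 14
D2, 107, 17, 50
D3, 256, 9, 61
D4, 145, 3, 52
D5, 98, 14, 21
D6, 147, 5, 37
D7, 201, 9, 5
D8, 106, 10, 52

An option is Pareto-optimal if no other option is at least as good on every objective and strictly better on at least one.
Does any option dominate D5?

Yes

D2 vs D5: memory 107≥98, network 17≥14, vCPUs 50≥21 — D2 is at least as good on every objective and strictly better on at least one, so D2 dominates D5.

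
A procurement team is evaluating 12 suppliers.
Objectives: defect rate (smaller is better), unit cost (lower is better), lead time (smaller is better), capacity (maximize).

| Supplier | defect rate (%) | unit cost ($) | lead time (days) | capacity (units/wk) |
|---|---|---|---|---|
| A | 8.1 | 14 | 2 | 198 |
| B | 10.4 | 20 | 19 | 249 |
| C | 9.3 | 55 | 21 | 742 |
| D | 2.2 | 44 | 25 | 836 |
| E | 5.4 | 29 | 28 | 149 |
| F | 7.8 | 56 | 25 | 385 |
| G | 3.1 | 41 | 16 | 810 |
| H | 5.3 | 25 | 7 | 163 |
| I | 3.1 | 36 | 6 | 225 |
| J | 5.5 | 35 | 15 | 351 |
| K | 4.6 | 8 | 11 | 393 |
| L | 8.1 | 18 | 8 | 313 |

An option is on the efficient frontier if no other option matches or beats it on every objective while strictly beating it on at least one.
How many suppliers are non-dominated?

A: not dominated (best lead time).
B: dominated by K (defect rate 4.6≤10.4, unit cost 8≤20, lead time 11≤19, capacity 393≥249).
C: dominated by G (defect rate 3.1≤9.3, unit cost 41≤55, lead time 16≤21, capacity 810≥742).
D: not dominated (best defect rate).
E: dominated by H (defect rate 5.3≤5.4, unit cost 25≤29, lead time 7≤28, capacity 163≥149).
F: dominated by D (defect rate 2.2≤7.8, unit cost 44≤56, lead time 25≤25, capacity 836≥385).
G: not dominated.
H: not dominated.
I: not dominated.
J: dominated by K (defect rate 4.6≤5.5, unit cost 8≤35, lead time 11≤15, capacity 393≥351).
K: not dominated (best unit cost).
L: not dominated.
Pareto-optimal: A, D, G, H, I, K, L → 7.

7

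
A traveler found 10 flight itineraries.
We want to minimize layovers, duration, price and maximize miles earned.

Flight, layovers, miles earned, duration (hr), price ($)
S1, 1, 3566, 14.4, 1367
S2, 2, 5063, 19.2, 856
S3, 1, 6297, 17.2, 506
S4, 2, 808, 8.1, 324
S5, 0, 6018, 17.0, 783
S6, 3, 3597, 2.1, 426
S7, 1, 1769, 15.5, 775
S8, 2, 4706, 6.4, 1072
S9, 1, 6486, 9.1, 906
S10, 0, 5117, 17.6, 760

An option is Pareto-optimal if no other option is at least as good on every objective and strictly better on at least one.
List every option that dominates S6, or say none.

S1: worse on miles earned (3566 vs 3597).
S2: worse on duration (19.2 vs 2.1).
S3: worse on duration (17.2 vs 2.1).
S4: worse on miles earned (808 vs 3597).
S5: worse on duration (17.0 vs 2.1).
S7: worse on miles earned (1769 vs 3597).
S8: worse on duration (6.4 vs 2.1).
S9: worse on duration (9.1 vs 2.1).
S10: worse on duration (17.6 vs 2.1).
No option dominates S6.

none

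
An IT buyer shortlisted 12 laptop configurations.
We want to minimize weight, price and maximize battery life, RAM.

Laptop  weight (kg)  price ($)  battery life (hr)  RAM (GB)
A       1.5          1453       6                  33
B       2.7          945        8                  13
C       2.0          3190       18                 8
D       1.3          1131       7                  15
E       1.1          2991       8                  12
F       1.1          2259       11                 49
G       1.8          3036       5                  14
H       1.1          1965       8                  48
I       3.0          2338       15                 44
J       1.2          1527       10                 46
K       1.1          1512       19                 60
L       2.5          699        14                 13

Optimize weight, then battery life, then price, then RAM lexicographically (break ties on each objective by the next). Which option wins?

First minimize weight: best is 1.1, kept {E, F, H, K}.
Then maximize battery life: best is 19, kept {K}.

K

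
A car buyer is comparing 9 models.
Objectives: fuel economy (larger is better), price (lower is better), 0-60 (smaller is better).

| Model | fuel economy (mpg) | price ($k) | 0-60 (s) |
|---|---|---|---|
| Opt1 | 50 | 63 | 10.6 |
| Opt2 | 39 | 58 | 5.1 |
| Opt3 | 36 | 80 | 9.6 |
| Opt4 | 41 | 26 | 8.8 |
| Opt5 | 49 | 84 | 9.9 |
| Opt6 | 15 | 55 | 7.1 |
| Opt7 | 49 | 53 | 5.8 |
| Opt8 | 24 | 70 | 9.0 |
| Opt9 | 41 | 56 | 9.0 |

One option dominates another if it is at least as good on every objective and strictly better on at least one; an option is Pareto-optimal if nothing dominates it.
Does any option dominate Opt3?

Opt2 vs Opt3: fuel economy 39≥36, price 58≤80, 0-60 5.1≤9.6 — Opt2 is at least as good on every objective and strictly better on at least one, so Opt2 dominates Opt3.

Yes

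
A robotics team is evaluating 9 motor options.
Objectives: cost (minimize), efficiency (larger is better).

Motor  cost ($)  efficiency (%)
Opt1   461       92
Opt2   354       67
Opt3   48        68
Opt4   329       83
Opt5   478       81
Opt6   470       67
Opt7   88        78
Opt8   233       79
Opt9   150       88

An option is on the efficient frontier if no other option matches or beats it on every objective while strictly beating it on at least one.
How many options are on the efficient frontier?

4

Opt1: not dominated (best efficiency).
Opt2: dominated by Opt3 (cost 48≤354, efficiency 68≥67).
Opt3: not dominated (best cost).
Opt4: dominated by Opt9 (cost 150≤329, efficiency 88≥83).
Opt5: dominated by Opt1 (cost 461≤478, efficiency 92≥81).
Opt6: dominated by Opt1 (cost 461≤470, efficiency 92≥67).
Opt7: not dominated.
Opt8: dominated by Opt9 (cost 150≤233, efficiency 88≥79).
Opt9: not dominated.
Pareto-optimal: Opt1, Opt3, Opt7, Opt9 → 4.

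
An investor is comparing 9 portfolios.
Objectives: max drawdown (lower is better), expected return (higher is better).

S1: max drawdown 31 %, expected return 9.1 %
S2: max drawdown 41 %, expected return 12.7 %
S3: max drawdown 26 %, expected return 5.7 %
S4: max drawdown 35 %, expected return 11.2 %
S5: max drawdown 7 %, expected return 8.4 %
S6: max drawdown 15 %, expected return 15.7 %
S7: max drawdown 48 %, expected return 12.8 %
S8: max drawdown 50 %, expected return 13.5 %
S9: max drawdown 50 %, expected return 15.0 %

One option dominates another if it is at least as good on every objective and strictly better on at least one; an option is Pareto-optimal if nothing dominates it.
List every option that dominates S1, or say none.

S6

S6: max drawdown 15≤31, expected return 15.7≥9.1 — dominates S1.
Others (S2, S3, S4, S5, S7, S8, S9) are each worse than S1 on at least one objective.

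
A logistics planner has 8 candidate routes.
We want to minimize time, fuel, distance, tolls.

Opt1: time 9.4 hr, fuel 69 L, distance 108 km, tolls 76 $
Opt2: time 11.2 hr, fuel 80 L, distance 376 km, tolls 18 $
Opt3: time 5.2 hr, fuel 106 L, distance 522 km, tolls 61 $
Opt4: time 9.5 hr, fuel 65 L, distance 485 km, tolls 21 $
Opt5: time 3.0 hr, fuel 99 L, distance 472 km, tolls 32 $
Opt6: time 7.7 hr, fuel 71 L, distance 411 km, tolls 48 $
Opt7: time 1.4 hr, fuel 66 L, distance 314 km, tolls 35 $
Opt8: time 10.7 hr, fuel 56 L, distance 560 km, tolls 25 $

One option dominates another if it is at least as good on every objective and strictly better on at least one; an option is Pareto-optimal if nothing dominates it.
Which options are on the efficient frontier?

Opt1: not dominated (best distance).
Opt2: not dominated (best tolls).
Opt3: dominated by Opt5 (time 3.0≤5.2, fuel 99≤106, distance 472≤522, tolls 32≤61).
Opt4: not dominated.
Opt5: not dominated.
Opt6: dominated by Opt7 (time 1.4≤7.7, fuel 66≤71, distance 314≤411, tolls 35≤48).
Opt7: not dominated (best time).
Opt8: not dominated (best fuel).

Opt1, Opt2, Opt4, Opt5, Opt7, Opt8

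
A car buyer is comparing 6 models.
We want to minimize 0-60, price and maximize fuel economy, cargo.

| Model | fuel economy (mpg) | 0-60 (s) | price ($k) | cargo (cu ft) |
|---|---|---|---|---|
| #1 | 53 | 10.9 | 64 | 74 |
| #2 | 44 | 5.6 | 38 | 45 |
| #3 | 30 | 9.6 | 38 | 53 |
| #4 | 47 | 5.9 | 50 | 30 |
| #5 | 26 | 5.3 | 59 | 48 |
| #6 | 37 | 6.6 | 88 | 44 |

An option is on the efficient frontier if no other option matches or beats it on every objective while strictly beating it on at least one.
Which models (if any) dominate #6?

#2: fuel economy 44≥37, 0-60 5.6≤6.6, price 38≤88, cargo 45≥44 — dominates #6.
Others (#1, #3, #4, #5) are each worse than #6 on at least one objective.

#2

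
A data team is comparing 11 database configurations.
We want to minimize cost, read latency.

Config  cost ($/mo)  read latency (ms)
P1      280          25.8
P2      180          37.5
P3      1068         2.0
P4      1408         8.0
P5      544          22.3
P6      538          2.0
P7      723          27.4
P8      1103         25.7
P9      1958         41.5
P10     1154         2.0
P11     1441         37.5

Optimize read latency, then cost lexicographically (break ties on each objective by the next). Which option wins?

First minimize read latency: best is 2.0, kept {P3, P6, P10}.
Then minimize cost: best is 538, kept {P6}.

P6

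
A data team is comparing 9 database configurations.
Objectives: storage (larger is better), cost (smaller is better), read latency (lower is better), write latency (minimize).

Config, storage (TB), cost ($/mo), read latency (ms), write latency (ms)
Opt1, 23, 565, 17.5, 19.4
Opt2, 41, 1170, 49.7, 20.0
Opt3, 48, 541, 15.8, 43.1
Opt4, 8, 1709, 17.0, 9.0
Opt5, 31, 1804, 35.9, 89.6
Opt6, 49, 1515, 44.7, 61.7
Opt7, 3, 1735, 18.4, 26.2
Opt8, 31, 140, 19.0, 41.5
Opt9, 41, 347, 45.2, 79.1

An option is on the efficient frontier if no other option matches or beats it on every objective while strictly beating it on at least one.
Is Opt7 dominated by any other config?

Opt1 vs Opt7: storage 23≥3, cost 565≤1735, read latency 17.5≤18.4, write latency 19.4≤26.2 — Opt1 is at least as good on every objective and strictly better on at least one, so Opt1 dominates Opt7.

Yes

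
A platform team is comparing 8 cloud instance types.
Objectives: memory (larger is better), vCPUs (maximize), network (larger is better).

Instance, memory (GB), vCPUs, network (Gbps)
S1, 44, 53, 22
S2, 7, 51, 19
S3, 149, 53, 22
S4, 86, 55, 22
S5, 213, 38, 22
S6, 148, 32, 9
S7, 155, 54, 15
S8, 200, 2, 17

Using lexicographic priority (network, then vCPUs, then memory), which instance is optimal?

S4

First maximize network: best is 22, kept {S1, S3, S4, S5}.
Then maximize vCPUs: best is 55, kept {S4}.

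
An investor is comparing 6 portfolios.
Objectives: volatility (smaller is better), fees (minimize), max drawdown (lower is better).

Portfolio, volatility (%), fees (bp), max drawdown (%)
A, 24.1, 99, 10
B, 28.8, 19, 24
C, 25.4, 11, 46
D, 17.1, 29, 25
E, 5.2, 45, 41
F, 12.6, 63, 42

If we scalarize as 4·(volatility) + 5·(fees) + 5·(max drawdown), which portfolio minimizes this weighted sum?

A: 4·24.1 + 5·99 + 5·10 = 641.4
B: 4·28.8 + 5·19 + 5·24 = 330.2
C: 4·25.4 + 5·11 + 5·46 = 386.6
D: 4·17.1 + 5·29 + 5·25 = 338.4
E: 4·5.2 + 5·45 + 5·41 = 450.8
F: 4·12.6 + 5·63 + 5·42 = 575.4
Lowest: B at 330.2.

B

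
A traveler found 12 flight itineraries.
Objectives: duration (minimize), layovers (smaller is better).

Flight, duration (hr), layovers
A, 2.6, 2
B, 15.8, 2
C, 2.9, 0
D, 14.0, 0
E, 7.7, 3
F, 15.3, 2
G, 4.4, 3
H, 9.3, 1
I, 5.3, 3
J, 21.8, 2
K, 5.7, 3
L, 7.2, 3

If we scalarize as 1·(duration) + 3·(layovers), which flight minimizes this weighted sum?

A: 1·2.6 + 3·2 = 8.6
B: 1·15.8 + 3·2 = 21.8
C: 1·2.9 + 3·0 = 2.9
D: 1·14.0 + 3·0 = 14.0
E: 1·7.7 + 3·3 = 16.7
F: 1·15.3 + 3·2 = 21.3
G: 1·4.4 + 3·3 = 13.4
H: 1·9.3 + 3·1 = 12.3
I: 1·5.3 + 3·3 = 14.3
J: 1·21.8 + 3·2 = 27.8
K: 1·5.7 + 3·3 = 14.7
L: 1·7.2 + 3·3 = 16.2
Lowest: C at 2.9.

C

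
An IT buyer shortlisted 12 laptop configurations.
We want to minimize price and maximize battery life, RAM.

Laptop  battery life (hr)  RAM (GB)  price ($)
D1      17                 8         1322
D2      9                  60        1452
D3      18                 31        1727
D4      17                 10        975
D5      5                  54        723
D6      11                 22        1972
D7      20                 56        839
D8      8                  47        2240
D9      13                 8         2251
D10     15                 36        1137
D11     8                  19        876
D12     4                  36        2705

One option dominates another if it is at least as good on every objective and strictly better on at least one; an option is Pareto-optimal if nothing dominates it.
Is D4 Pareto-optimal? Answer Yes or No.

D7 vs D4: battery life 20≥17, RAM 56≥10, price 839≤975 — D7 is at least as good on every objective and strictly better on at least one, so D7 dominates D4.

No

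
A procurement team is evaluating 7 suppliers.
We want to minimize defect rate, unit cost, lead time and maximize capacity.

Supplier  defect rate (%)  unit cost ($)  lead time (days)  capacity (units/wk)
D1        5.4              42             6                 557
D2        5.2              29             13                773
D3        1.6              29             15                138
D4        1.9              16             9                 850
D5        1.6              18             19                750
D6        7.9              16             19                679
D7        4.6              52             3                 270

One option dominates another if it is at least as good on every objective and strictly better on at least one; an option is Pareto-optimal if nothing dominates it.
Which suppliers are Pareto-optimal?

D1: not dominated.
D2: dominated by D4 (defect rate 1.9≤5.2, unit cost 16≤29, lead time 9≤13, capacity 850≥773).
D3: not dominated.
D4: not dominated (best capacity).
D5: not dominated.
D6: dominated by D4 (defect rate 1.9≤7.9, unit cost 16≤16, lead time 9≤19, capacity 850≥679).
D7: not dominated (best lead time).

D1, D3, D4, D5, D7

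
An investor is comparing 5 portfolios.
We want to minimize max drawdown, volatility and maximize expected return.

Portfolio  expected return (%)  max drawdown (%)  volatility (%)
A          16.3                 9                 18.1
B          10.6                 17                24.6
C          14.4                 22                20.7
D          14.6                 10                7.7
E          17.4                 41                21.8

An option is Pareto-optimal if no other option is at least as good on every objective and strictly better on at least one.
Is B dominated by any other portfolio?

Yes

A vs B: expected return 16.3≥10.6, max drawdown 9≤17, volatility 18.1≤24.6 — A is at least as good on every objective and strictly better on at least one, so A dominates B.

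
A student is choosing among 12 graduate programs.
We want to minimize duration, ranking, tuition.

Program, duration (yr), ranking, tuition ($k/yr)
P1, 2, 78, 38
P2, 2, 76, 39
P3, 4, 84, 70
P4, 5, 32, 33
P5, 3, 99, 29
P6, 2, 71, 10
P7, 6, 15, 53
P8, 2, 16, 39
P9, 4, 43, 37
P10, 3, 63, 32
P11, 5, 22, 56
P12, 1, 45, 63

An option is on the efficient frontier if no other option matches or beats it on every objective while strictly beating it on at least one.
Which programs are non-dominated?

P1: dominated by P6 (duration 2≤2, ranking 71≤78, tuition 10≤38).
P2: dominated by P6 (duration 2≤2, ranking 71≤76, tuition 10≤39).
P3: dominated by P1 (duration 2≤4, ranking 78≤84, tuition 38≤70).
P4: not dominated.
P5: dominated by P6 (duration 2≤3, ranking 71≤99, tuition 10≤29).
P6: not dominated (best tuition).
P7: not dominated (best ranking).
P8: not dominated.
P9: not dominated.
P10: not dominated.
P11: dominated by P8 (duration 2≤5, ranking 16≤22, tuition 39≤56).
P12: not dominated (best duration).

P4, P6, P7, P8, P9, P10, P12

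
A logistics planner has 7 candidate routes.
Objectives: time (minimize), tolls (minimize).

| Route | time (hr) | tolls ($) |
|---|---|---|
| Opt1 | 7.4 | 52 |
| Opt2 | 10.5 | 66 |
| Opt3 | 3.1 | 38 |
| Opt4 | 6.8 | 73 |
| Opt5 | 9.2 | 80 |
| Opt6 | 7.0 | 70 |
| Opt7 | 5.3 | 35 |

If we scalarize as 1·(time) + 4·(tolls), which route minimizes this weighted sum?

Opt7

Opt1: 1·7.4 + 4·52 = 215.4
Opt2: 1·10.5 + 4·66 = 274.5
Opt3: 1·3.1 + 4·38 = 155.1
Opt4: 1·6.8 + 4·73 = 298.8
Opt5: 1·9.2 + 4·80 = 329.2
Opt6: 1·7.0 + 4·70 = 287.0
Opt7: 1·5.3 + 4·35 = 145.3
Lowest: Opt7 at 145.3.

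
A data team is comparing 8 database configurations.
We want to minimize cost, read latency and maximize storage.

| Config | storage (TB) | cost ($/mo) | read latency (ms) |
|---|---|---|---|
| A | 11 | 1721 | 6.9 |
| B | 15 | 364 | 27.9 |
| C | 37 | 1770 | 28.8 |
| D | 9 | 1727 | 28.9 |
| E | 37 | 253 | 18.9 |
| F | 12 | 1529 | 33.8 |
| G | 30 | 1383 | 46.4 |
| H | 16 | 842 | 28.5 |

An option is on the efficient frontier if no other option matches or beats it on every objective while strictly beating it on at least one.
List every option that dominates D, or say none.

A, B, E, H

A: storage 11≥9, cost 1721≤1727, read latency 6.9≤28.9 — dominates D.
B: storage 15≥9, cost 364≤1727, read latency 27.9≤28.9 — dominates D.
E: storage 37≥9, cost 253≤1727, read latency 18.9≤28.9 — dominates D.
H: storage 16≥9, cost 842≤1727, read latency 28.5≤28.9 — dominates D.
Others (C, F, G) are each worse than D on at least one objective.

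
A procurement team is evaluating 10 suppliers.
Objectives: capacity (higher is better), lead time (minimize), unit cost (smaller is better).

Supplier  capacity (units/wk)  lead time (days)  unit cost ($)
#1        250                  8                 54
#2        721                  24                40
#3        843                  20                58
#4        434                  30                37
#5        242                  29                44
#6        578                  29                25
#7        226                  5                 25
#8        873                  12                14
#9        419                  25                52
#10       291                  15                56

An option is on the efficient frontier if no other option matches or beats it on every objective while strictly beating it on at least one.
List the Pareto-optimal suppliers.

#1: not dominated.
#2: dominated by #8 (capacity 873≥721, lead time 12≤24, unit cost 14≤40).
#3: dominated by #8 (capacity 873≥843, lead time 12≤20, unit cost 14≤58).
#4: dominated by #6 (capacity 578≥434, lead time 29≤30, unit cost 25≤37).
#5: dominated by #2 (capacity 721≥242, lead time 24≤29, unit cost 40≤44).
#6: dominated by #8 (capacity 873≥578, lead time 12≤29, unit cost 14≤25).
#7: not dominated (best lead time).
#8: not dominated (best capacity).
#9: dominated by #2 (capacity 721≥419, lead time 24≤25, unit cost 40≤52).
#10: dominated by #8 (capacity 873≥291, lead time 12≤15, unit cost 14≤56).

#1, #7, #8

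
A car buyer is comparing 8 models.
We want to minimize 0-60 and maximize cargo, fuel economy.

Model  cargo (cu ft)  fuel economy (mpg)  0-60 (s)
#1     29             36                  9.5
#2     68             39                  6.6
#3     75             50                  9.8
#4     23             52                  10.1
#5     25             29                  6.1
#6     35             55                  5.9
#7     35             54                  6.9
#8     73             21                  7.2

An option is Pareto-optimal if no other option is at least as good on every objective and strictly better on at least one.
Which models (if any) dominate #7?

#6

#6: cargo 35≥35, fuel economy 55≥54, 0-60 5.9≤6.9 — dominates #7.
Others (#1, #2, #3, #4, #5, #8) are each worse than #7 on at least one objective.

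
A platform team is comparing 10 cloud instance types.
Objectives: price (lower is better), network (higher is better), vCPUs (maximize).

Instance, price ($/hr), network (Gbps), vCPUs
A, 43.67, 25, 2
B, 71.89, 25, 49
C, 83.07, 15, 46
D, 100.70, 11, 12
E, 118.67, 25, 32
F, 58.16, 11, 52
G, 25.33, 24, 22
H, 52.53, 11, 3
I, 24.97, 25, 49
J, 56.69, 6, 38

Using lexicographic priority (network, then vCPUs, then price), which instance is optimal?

First maximize network: best is 25, kept {A, B, E, I}.
Then maximize vCPUs: best is 49, kept {B, I}.
Then minimize price: best is 24.97, kept {I}.

I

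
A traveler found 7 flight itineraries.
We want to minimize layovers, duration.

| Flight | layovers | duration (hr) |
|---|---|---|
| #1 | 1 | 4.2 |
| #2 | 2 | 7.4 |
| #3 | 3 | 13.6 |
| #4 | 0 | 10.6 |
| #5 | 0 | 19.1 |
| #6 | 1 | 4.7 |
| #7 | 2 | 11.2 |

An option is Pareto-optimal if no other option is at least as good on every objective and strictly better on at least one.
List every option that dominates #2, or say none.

#1: layovers 1≤2, duration 4.2≤7.4 — dominates #2.
#6: layovers 1≤2, duration 4.7≤7.4 — dominates #2.
Others (#3, #4, #5, #7) are each worse than #2 on at least one objective.

#1, #6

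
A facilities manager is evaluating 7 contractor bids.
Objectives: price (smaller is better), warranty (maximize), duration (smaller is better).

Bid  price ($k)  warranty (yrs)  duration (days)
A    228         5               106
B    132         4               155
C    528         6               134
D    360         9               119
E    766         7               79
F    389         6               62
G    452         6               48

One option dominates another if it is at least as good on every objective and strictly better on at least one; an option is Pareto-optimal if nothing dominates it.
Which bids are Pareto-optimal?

A: not dominated.
B: not dominated (best price).
C: dominated by D (price 360≤528, warranty 9≥6, duration 119≤134).
D: not dominated (best warranty).
E: not dominated.
F: not dominated.
G: not dominated (best duration).

A, B, D, E, F, G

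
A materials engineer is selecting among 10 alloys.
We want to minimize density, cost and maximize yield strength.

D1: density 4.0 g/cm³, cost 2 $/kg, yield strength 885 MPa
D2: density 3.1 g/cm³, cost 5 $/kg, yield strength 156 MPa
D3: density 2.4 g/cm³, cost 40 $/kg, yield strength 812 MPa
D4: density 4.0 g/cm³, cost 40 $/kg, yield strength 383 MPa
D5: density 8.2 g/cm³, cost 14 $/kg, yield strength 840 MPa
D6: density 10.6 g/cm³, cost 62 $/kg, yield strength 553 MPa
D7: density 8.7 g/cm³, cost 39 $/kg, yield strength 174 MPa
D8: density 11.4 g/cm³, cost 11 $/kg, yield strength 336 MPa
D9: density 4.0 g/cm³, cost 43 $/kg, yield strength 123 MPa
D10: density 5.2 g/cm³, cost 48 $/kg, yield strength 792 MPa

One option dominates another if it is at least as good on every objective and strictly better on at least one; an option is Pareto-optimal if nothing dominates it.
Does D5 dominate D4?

D5 vs D4: D5 is worse on density (8.2 vs 4.0), so it does not dominate D4.

No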